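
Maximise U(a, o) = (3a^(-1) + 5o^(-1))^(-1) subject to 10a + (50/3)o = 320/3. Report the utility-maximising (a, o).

For CES with ρ = -1, MRS = (3/5)·(o/a)^2.
Tangency: set MRS = p_a/p_o = 10/(50/3) = 0.6.
So (o/a)^2 = 1; taking the square root, o/a = 1, i.e. o = a.
Substitute into the budget 10·a + (50/3)·o = 320/3: (80/3)·a = 320/3, so a* = 4 and o* = 4.

a* = 4, o* = 4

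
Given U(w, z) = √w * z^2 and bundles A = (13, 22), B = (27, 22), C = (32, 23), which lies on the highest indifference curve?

Bundle C

Evaluate utility at each bundle:
U(A) = 1745.087.
U(B) = 2514.938.
U(C) = 2992.476.
Highest utility is C, so C ≻ B ≻ A.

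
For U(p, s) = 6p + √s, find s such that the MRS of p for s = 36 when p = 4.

s = 9

MU_p = 6, MU_s = 1/(2√s).
MRS = 6 ÷ (1/(2√s)).
MRS depends only on s: 12·√s = 36 ⇒ √s = 36/12 = 3 ⇒ s = 9.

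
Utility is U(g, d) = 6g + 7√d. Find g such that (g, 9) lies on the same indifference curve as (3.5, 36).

g = 7

U(3.5, 36) = 63.
Set U(g, 9) = 63 and solve.
With d = 9: √9 = 3, so 6g = 63 − 7·3 = 42 and g = 7.
Check: U(7, 9) = 63.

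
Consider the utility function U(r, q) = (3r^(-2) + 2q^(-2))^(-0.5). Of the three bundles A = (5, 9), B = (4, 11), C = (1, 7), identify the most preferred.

Evaluate utility at each bundle:
U(A) = 2.629.
U(B) = 2.214.
U(C) = 0.573.
Highest utility is A, so A ≻ B ≻ C.

Bundle A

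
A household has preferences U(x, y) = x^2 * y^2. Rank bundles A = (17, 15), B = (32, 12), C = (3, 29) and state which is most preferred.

Evaluate utility at each bundle:
U(A) = 65025.
U(B) = 147456.
U(C) = 7569.
Highest utility is B, so B ≻ A ≻ C.

Bundle B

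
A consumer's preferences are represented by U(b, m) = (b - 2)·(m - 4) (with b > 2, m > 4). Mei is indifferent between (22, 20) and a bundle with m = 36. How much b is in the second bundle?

b = 12

U(22, 20) = 320.
Set U(b, 36) = 320 and solve.
With m = 36: (36 − 4) = 32, so (b − 2) = 320/32 = 10.
So b = 2 + 10 = 12.
Check: U(12, 36) = 320.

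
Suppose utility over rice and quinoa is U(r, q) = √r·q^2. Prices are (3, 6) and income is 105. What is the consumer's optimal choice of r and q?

MU_r = 0.5·r^(-0.5)·q^2 and MU_q = 2·√r·q.
MRS = MU_r/MU_q = (0.25)·q/r.
Tangency: set MRS = p_r/p_q = 3/6 = 0.5.
So (0.25)·q/r = 0.5, i.e. q = 2·r.
Substitute into the budget 3·r + 6·q = 105: 15·r = 105, so r* = 7.
Then q* = 2·7 = 14.

r* = 7, q* = 14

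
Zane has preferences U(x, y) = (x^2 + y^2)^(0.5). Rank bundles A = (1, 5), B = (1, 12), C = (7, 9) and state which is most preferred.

Bundle B

Evaluate utility at each bundle:
U(A) = 5.099.
U(B) = 12.042.
U(C) = 11.402.
Highest utility is B, so B ≻ C ≻ A.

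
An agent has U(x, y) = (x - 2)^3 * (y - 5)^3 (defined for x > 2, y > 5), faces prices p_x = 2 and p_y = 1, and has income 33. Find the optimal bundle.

x* = 8, y* = 17

MU_x = 3·(x−2)^2·(y−5)^3, MU_y = 3·(x−2)^3·(y−5)^2.
MRS = (y−5)/(x−2).
Tangency: set MRS = p_x/p_y = 2/1 = 2.
So (y − 5)/(x − 2) = 2, i.e. (y − 5) = 2·(x − 2).
Rewrite the budget in excess-of-subsistence terms: 2·(x − 2) + 1·(y − 5) = 33 − 2·2 − 1·5 = 24.
Substituting, 4·(x − 2) = 24, so x − 2 = 6 and x* = 8.
Then y − 5 = 2·6 = 12, so y* = 17.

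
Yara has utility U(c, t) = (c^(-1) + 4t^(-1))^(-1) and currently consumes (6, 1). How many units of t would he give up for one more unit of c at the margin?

MRS = 1/144

For CES with ρ = -1, MRS = (1/4)·(t/c)^2.
At (6, 1): MRS = 1/144.
That is, one extra unit of c is worth 1/144 units of t at the margin.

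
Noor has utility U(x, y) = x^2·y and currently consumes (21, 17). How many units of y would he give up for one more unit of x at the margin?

MRS = 34/21

MU_x = 2·x·y and MU_y = x^2.
MRS = MU_x/MU_y = (2/1)·y/x.
At (21, 17): MRS = 34/21.
That is, one extra unit of x is worth 34/21 units of y at the margin.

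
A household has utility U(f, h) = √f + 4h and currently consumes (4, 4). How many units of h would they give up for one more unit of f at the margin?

MRS = 1/16

MU_f = 1/(2√f), MU_h = 4.
MRS = 1/(2√f) ÷ 4.
At (4, 4): MRS = 1/16.
So at (4, 4) the consumer would give up 1/16 units of h for one more unit of f.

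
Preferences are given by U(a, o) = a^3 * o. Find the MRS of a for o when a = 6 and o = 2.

MU_a = 3·a^2·o and MU_o = a^3.
MRS = MU_a/MU_o = (3/1)·o/a.
At (6, 2): MRS = 1.
The indifference curve has slope −1 at this bundle.

MRS = 1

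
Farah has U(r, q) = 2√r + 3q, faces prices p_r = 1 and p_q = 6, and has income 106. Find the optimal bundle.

r* = 4, q* = 17

MU_r = 2/(2√r), MU_q = 3.
MRS = 2/(2√r) ÷ 3.
Tangency: set MRS = p_r/p_q = 1/6.
MRS depends only on r: (1/3)/√r = 1/6 ⇒ √r = (1/3)/(1/6) = 2 ⇒ r* = 4.
From the budget, 6·q = 106 − 1·4 = 102, so q* = 17.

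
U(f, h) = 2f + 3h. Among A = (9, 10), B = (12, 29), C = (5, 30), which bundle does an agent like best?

Evaluate utility at each bundle:
U(A) = 48.
U(B) = 111.
U(C) = 100.
Highest utility is B, so B ≻ C ≻ A.

Bundle B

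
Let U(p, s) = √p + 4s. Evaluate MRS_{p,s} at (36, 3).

MU_p = 1/(2√p), MU_s = 4.
MRS = 1/(2√p) ÷ 4.
At (36, 3): MRS = 1/48.
That is, one extra unit of p is worth 1/48 units of s at the margin.

MRS = 1/48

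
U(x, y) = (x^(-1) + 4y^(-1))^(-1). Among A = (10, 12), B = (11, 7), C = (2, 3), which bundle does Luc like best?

Bundle A

Evaluate utility at each bundle:
U(A) = 2.308.
U(B) = 1.510.
U(C) = 0.545.
Highest utility is A, so A ≻ B ≻ C.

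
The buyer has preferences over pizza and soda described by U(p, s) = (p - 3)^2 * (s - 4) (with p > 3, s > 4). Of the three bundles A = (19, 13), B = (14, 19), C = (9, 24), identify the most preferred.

Evaluate utility at each bundle:
U(A) = 2304.
U(B) = 1815.
U(C) = 720.
Highest utility is A, so A ≻ B ≻ C.

Bundle A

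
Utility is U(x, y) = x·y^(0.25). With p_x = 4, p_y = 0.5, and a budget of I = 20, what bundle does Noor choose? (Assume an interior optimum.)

x* = 4, y* = 8

MU_x = y^(0.25) and MU_y = 0.25·x·y^(-0.75).
MRS = MU_x/MU_y = (4)·y/x.
Tangency: set MRS = p_x/p_y = 4/0.5 = 8.
So (4)·y/x = 8, i.e. y = 2·x.
Substitute into the budget 4·x + 0.5·y = 20: 5·x = 20, so x* = 4.
Then y* = 2·4 = 8.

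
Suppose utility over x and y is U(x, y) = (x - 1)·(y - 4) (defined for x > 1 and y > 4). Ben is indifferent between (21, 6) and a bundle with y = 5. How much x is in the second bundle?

U(21, 6) = 40.
Set U(x, 5) = 40 and solve.
With y = 5: (5 − 4) = 1, so (x − 1) = 40/1 = 40.
So x = 1 + 40 = 41.
Check: U(41, 5) = 40.

x = 41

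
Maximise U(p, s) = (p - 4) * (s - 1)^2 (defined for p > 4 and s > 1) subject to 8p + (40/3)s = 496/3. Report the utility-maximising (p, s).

p* = 9, s* = 7

MU_p = (s−1)^2, MU_s = 2·(p−4)·(s−1).
MRS = (1/2)·(s−1)/(p−4).
Tangency: set MRS = p_p/p_s = 8/(40/3) = 0.6.
So (1/2)·(s − 1)/(p − 4) = 0.6, i.e. (s − 1) = 1.2·(p − 4).
Rewrite the budget in excess-of-subsistence terms: 8·(p − 4) + (40/3)·(s − 1) = 496/3 − 8·4 − (40/3)·1 = 120.
Substituting, 24·(p − 4) = 120, so p − 4 = 5 and p* = 9.
Then s − 1 = 1.2·5 = 6, so s* = 7.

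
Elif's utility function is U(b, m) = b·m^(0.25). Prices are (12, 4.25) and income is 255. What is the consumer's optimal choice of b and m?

MU_b = m^(0.25) and MU_m = 0.25·b·m^(-0.75).
MRS = MU_b/MU_m = (4)·m/b.
Tangency: set MRS = p_b/p_m = 12/4.25 = 48/17.
So (4)·m/b = 48/17, i.e. m = (12/17)·b.
Substitute into the budget 12·b + 4.25·m = 255: 15·b = 255, so b* = 17.
Then m* = (12/17)·17 = 12.

b* = 17, m* = 12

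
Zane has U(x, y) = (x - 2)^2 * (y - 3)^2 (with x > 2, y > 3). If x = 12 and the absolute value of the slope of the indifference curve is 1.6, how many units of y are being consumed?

MU_x = 2·(x−2)·(y−3)^2, MU_y = 2·(x−2)^2·(y−3).
MRS = (y−3)/(x−2).
Substitute x = 12: MRS = (y − 3)/10. Setting this equal to 1.6 gives y − 3 = 1.6·10 = 16, so y = 19.

y = 19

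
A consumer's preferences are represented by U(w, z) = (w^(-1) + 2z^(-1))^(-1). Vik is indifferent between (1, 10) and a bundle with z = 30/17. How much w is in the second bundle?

U depends on (w, z) only through S = w^(-1) + 2z^(-1), so equal utility means equal S. At (1, 10): S = 1.2.
With z = 30/17: 2·(30/17)^(-1) = 17/15, so w^(-1) = 1.2 − 17/15 = 1/15.
Hence w = 1/(1/15) = 15.
Check: U(15, 30/17) = 0.8333.

w = 15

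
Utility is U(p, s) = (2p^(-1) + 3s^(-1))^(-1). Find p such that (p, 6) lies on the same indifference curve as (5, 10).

U depends on (p, s) only through S = 2p^(-1) + 3s^(-1), so equal utility means equal S. At (5, 10): S = 0.7.
With s = 6: 3·6^(-1) = 0.5, so 2p^(-1) = 0.7 − 0.5 = 0.2, i.e. p^(-1) = 0.1.
Hence p = 1/0.1 = 10.
Check: U(10, 6) = 1.4286.

p = 10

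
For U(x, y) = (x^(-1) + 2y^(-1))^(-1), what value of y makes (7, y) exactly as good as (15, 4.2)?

U depends on (x, y) only through S = x^(-1) + 2y^(-1), so equal utility means equal S. At (15, 4.2): S = 19/35.
With x = 7: 7^(-1) = 1/7, so 2y^(-1) = 19/35 − 1/7 = 0.4, i.e. y^(-1) = 0.2.
Hence y = 1/0.2 = 5.
Check: U(7, 5) = 1.8421.

y = 5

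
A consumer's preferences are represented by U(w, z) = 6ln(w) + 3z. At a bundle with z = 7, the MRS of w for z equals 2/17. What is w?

w = 17

MU_w = 6/w, MU_z = 3.
MRS = 6/w ÷ 3.
MRS depends only on w: 2/w = 2/17 ⇒ w = 2/(2/17) = 17.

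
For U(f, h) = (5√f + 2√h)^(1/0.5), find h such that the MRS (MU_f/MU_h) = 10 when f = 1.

h = 16

For CES with ρ = 0.5, MRS = (5/2)·√(h/f).
Setting (5/2)·√(h/1) = 10 gives √(h/1) = 4, so h/1 = 16 and h = 16.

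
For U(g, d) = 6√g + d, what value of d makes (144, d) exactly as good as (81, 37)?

U(81, 37) = 91.
Set U(144, d) = 91 and solve.
With g = 144: √144 = 12, so d = 91 − 6·12 = 19.
Check: U(144, 19) = 91.

d = 19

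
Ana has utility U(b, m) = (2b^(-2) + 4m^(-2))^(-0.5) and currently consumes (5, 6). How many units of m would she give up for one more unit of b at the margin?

MRS = 108/125

For CES with ρ = -2, MRS = (2/4)·(m/b)^3.
At (5, 6): MRS = 108/125.
The indifference curve has slope −108/125 at this bundle.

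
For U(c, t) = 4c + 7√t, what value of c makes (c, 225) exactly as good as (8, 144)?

c = 2.75

U(8, 144) = 116.
Set U(c, 225) = 116 and solve.
With t = 225: √225 = 15, so 4c = 116 − 7·15 = 11 and c = 2.75.
Check: U(2.75, 225) = 116.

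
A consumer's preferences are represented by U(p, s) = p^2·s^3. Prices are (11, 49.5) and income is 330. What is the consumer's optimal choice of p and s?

MU_p = 2·p·s^3 and MU_s = 3·p^2·s^2.
MRS = MU_p/MU_s = (2/3)·s/p.
Tangency: set MRS = p_p/p_s = 11/49.5 = 2/9.
So (2/3)·s/p = 2/9, i.e. s = (1/3)·p.
Substitute into the budget 11·p + 49.5·s = 330: 27.5·p = 330, so p* = 12.
Then s* = (1/3)·12 = 4.

p* = 12, s* = 4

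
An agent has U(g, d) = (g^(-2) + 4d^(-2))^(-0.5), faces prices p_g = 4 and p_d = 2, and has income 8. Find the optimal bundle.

g* = 1, d* = 2

For CES with ρ = -2, MRS = (1/4)·(d/g)^3.
Tangency: set MRS = p_g/p_d = 4/2 = 2.
So (d/g)^3 = 8; taking the cube root, d/g = 2, i.e. d = 2·g.
Substitute into the budget 4·g + 2·d = 8: 8·g = 8, so g* = 1 and d* = 2·1 = 2.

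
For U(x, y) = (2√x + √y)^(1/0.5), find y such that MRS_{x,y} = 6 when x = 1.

For CES with ρ = 0.5, MRS = (2/1)·√(y/x).
Setting (2/1)·√(y/1) = 6 gives √(y/1) = 3, so y/1 = 9 and y = 9.

y = 9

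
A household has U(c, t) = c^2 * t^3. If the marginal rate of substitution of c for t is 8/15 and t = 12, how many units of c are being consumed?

c = 15

MU_c = 2·c·t^3 and MU_t = 3·c^2·t^2.
MRS = MU_c/MU_t = (2/3)·t/c.
Substitute t = 12: MRS = 8/c. Setting 8/c = 8/15 gives c = 8/(8/15) = 15.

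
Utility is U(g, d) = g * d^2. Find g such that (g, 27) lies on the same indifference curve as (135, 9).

g = 15

U(135, 9) = 10935.
Set U(g, 27) = 10935 and solve.
With d = 27: 27^2 = 729, so g = 10935/729 = 15.
Check: U(15, 27) = 10935.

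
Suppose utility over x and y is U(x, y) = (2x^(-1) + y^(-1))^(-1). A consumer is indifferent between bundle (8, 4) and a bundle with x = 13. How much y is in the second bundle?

y = 26/9

U depends on (x, y) only through S = 2x^(-1) + y^(-1), so equal utility means equal S. At (8, 4): S = 0.5.
With x = 13: 2·13^(-1) = 2/13, so y^(-1) = 0.5 − 2/13 = 9/26.
Hence y = 1/(9/26) = 26/9.
Check: U(13, 26/9) = 2.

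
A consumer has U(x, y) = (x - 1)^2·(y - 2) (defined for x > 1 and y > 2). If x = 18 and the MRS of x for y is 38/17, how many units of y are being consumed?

y = 21

MU_x = 2·(x−1)·(y−2), MU_y = (x−1)^2.
MRS = (2/1)·(y−2)/(x−1).
Substitute x = 18: MRS = (y − 2)/8.5. Setting this equal to 38/17 gives y − 2 = (38/17)·8.5 = 19, so y = 21.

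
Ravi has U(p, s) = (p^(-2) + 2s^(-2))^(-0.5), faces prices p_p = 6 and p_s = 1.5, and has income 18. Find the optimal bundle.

p* = 2, s* = 4

For CES with ρ = -2, MRS = (1/2)·(s/p)^3.
Tangency: set MRS = p_p/p_s = 6/1.5 = 4.
So (s/p)^3 = 8; taking the cube root, s/p = 2, i.e. s = 2·p.
Substitute into the budget 6·p + 1.5·s = 18: 9·p = 18, so p* = 2 and s* = 2·2 = 4.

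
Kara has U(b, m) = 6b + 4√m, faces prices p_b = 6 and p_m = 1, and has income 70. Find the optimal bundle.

b* = 11, m* = 4

MU_b = 6, MU_m = 4/(2√m).
MRS = 6 ÷ (4/(2√m)).
Tangency: set MRS = p_b/p_m = 6/1 = 6.
MRS depends only on m: 3·√m = 6 ⇒ √m = 6/3 = 2 ⇒ m* = 4.
From the budget, 6·b = 70 − 1·4 = 66, so b* = 11.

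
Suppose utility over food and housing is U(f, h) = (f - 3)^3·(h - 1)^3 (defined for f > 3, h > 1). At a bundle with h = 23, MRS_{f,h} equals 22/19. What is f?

f = 22

MU_f = 3·(f−3)^2·(h−1)^3, MU_h = 3·(f−3)^3·(h−1)^2.
MRS = (h−1)/(f−3).
Substitute h = 23: MRS = 22/(f − 3). Setting this equal to 22/19 gives f − 3 = 22/(22/19) = 19, so f = 22.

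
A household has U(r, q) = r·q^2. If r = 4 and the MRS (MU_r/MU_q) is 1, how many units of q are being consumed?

q = 8

MU_r = q^2 and MU_q = 2·r·q.
MRS = MU_r/MU_q = (1/2)·q/r.
Substitute r = 4: MRS = q/8. Setting q/8 = 1 gives q = 1·8 = 8.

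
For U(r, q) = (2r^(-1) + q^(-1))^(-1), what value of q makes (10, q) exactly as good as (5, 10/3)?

q = 2

U depends on (r, q) only through S = 2r^(-1) + q^(-1), so equal utility means equal S. At (5, 10/3): S = 0.7.
With r = 10: 2·10^(-1) = 0.2, so q^(-1) = 0.7 − 0.2 = 0.5.
Hence q = 1/0.5 = 2.
Check: U(10, 2) = 1.4286.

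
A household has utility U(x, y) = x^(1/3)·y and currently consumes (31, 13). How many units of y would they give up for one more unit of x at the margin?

MU_x = 1/3·x^(-2/3)·y and MU_y = x^(1/3).
MRS = MU_x/MU_y = (1/3)·y/x.
At (31, 13): MRS = 13/93.
That is, one extra unit of x is worth 13/93 units of y at the margin.

MRS = 13/93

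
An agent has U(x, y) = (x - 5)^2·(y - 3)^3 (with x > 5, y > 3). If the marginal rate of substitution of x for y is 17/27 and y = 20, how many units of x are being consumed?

x = 23

MU_x = 2·(x−5)·(y−3)^3, MU_y = 3·(x−5)^2·(y−3)^2.
MRS = (2/3)·(y−3)/(x−5).
Substitute y = 20: MRS = (34/3)/(x − 5). Setting this equal to 17/27 gives x − 5 = (34/3)/(17/27) = 18, so x = 23.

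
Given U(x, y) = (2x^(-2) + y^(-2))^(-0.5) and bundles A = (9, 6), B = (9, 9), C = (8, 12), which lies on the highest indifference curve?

Bundle B

Evaluate utility at each bundle:
U(A) = 4.366.
U(B) = 5.196.
U(C) = 5.117.
Highest utility is B, so B ≻ C ≻ A.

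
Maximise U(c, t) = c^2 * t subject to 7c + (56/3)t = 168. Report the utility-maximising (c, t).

c* = 16, t* = 3

MU_c = 2·c·t and MU_t = c^2.
MRS = MU_c/MU_t = (2/1)·t/c.
Tangency: set MRS = p_c/p_t = 7/(56/3) = 0.375.
So (2/1)·t/c = 0.375, i.e. t = (3/16)·c.
Substitute into the budget 7·c + (56/3)·t = 168: 10.5·c = 168, so c* = 16.
Then t* = (3/16)·16 = 3.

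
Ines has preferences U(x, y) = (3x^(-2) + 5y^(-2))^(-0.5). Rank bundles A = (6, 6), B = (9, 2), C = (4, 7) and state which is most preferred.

Bundle A

Evaluate utility at each bundle:
U(A) = 2.121.
U(B) = 0.881.
U(C) = 1.858.
Highest utility is A, so A ≻ C ≻ B.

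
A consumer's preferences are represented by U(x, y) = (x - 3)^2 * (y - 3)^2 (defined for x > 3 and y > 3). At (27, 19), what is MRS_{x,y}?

MU_x = 2·(x−3)·(y−3)^2, MU_y = 2·(x−3)^2·(y−3).
MRS = (y−3)/(x−3).
At (27, 19): MRS = 2/3.
The indifference curve has slope −2/3 at this bundle.

MRS = 2/3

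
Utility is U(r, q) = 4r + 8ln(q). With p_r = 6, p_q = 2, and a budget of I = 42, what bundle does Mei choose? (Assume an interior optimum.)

MU_r = 4, MU_q = 8/q.
MRS = 4 ÷ (8/q).
Tangency: set MRS = p_r/p_q = 6/2 = 3.
MRS depends only on q: 0.5·q = 3 ⇒ q* = 3/0.5 = 6.
From the budget, 6·r = 42 − 2·6 = 30, so r* = 5.

r* = 5, q* = 6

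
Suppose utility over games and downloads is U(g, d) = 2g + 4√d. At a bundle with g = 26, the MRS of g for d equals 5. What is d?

MU_g = 2, MU_d = 4/(2√d).
MRS = 2 ÷ (4/(2√d)).
MRS depends only on d: √d = 5 ⇒ √d = 5 ⇒ d = 25.

d = 25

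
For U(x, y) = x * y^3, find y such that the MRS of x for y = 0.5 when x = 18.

y = 27

MU_x = y^3 and MU_y = 3·x·y^2.
MRS = MU_x/MU_y = (1/3)·y/x.
Substitute x = 18: MRS = y/54. Setting y/54 = 0.5 gives y = 0.5·54 = 27.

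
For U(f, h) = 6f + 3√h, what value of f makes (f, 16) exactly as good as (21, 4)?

U(21, 4) = 132.
Set U(f, 16) = 132 and solve.
With h = 16: √16 = 4, so 6f = 132 − 3·4 = 120 and f = 20.
Check: U(20, 16) = 132.

f = 20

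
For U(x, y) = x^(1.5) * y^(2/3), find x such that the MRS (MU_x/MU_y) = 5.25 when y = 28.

MU_x = 1.5·√x·y^(2/3) and MU_y = 2/3·x^(1.5)·y^(-1/3).
MRS = MU_x/MU_y = (2.25)·y/x.
Substitute y = 28: MRS = 63/x. Setting 63/x = 5.25 gives x = 63/5.25 = 12.

x = 12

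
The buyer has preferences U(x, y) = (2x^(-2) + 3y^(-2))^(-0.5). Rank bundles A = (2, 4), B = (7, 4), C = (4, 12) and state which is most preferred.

Evaluate utility at each bundle:
U(A) = 1.206.
U(B) = 2.093.
U(C) = 2.619.
Highest utility is C, so C ≻ B ≻ A.

Bundle C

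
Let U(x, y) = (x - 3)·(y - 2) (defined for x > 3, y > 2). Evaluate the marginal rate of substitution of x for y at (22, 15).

MRS = 13/19

MU_x = (y−2), MU_y = (x−3).
MRS = (y−2)/(x−3).
At (22, 15): MRS = 13/19.
That is, one extra unit of x is worth 13/19 units of y at the margin.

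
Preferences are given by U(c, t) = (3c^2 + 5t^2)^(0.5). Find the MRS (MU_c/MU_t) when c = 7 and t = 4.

For CES with ρ = 2, MRS = (3/5)·(t/c)^(-1).
At (7, 4): MRS = 1.05.
The indifference curve has slope −1.05 at this bundle.

MRS = 1.05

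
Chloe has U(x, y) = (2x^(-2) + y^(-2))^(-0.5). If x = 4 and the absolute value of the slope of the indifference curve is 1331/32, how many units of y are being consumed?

For CES with ρ = -2, MRS = (2/1)·(y/x)^3.
Setting (2/1)·(y/4)^3 = 1331/32 gives (y/4)^3 = 1331/64, so y/4 = 2.75 and y = 11.

y = 11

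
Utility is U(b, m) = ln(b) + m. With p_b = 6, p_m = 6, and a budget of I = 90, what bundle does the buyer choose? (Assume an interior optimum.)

MU_b = 1/b, MU_m = 1.
MRS = 1/b ÷ 1.
Tangency: set MRS = p_b/p_m = 6/6 = 1.
MRS depends only on b: 1/b = 1 ⇒ b* = 1/1 = 1.
From the budget, 6·m = 90 − 6·1 = 84, so m* = 14.

b* = 1, m* = 14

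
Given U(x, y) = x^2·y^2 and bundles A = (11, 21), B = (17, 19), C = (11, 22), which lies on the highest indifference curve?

Evaluate utility at each bundle:
U(A) = 53361.
U(B) = 104329.
U(C) = 58564.
Highest utility is B, so B ≻ C ≻ A.

Bundle B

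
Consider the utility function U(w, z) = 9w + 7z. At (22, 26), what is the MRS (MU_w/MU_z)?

MRS = 9/7

MU_w = 9, MU_z = 7, so MRS = 9/7 at every bundle.
At (22, 26): MRS = 9/7.
So at (22, 26) the consumer would give up 9/7 units of z for one more unit of w.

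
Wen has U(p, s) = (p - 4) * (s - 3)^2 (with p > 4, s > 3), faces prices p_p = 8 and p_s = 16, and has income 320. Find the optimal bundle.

p* = 14, s* = 13

MU_p = (s−3)^2, MU_s = 2·(p−4)·(s−3).
MRS = (1/2)·(s−3)/(p−4).
Tangency: set MRS = p_p/p_s = 8/16 = 0.5.
So (1/2)·(s − 3)/(p − 4) = 0.5, i.e. (s − 3) = (p − 4).
Rewrite the budget in excess-of-subsistence terms: 8·(p − 4) + 16·(s − 3) = 320 − 8·4 − 16·3 = 240.
Substituting, 24·(p − 4) = 240, so p − 4 = 10 and p* = 14.
Then s − 3 = 10, so s* = 13.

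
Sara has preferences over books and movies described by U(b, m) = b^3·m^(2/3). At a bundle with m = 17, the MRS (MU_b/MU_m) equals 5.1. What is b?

MU_b = 3·b^2·m^(2/3) and MU_m = 2/3·b^3·m^(-1/3).
MRS = MU_b/MU_m = (4.5)·m/b.
Substitute m = 17: MRS = 76.5/b. Setting 76.5/b = 5.1 gives b = 76.5/5.1 = 15.

b = 15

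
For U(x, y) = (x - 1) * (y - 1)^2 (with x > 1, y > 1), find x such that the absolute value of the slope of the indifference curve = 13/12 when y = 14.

x = 7

MU_x = (y−1)^2, MU_y = 2·(x−1)·(y−1).
MRS = (1/2)·(y−1)/(x−1).
Substitute y = 14: MRS = 6.5/(x − 1). Setting this equal to 13/12 gives x − 1 = 6.5/(13/12) = 6, so x = 7.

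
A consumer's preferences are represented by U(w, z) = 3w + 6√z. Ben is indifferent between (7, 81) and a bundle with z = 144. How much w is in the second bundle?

w = 1

U(7, 81) = 75.
Set U(w, 144) = 75 and solve.
With z = 144: √144 = 12, so 3w = 75 − 6·12 = 3 and w = 1.
Check: U(1, 144) = 75.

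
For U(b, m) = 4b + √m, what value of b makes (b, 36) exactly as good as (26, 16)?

b = 25.5

U(26, 16) = 108.
Set U(b, 36) = 108 and solve.
With m = 36: √36 = 6, so 4b = 108 − 6 = 102 and b = 25.5.
Check: U(25.5, 36) = 108.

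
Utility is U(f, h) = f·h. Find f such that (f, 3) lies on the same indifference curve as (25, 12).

f = 100

U(25, 12) = 300.
Set U(f, 3) = 300 and solve.
With h = 3: f = 300/3 = 100.
Check: U(100, 3) = 300.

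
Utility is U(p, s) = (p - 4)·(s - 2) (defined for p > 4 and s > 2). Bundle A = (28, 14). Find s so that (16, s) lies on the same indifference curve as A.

s = 26

U(28, 14) = 288.
Set U(16, s) = 288 and solve.
With p = 16: (16 − 4) = 12, so (s − 2) = 288/12 = 24.
So s = 2 + 24 = 26.
Check: U(16, 26) = 288.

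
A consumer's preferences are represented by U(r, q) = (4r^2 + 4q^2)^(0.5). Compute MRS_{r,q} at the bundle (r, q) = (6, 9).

MRS = 2/3

For CES with ρ = 2, MRS = (q/r)^(-1).
At (6, 9): MRS = 2/3.
The indifference curve has slope −2/3 at this bundle.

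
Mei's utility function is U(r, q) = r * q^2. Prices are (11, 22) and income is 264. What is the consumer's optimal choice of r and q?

r* = 8, q* = 8

MU_r = q^2 and MU_q = 2·r·q.
MRS = MU_r/MU_q = (1/2)·q/r.
Tangency: set MRS = p_r/p_q = 11/22 = 0.5.
So (1/2)·q/r = 0.5, i.e. q = r.
Substitute into the budget 11·r + 22·q = 264: 33·r = 264, so r* = 8.
Then q* = 8.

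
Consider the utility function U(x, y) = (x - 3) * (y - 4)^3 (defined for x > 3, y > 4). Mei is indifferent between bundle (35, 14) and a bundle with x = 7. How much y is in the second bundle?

y = 24

U(35, 14) = 32000.
Set U(7, y) = 32000 and solve.
With x = 7: (7 − 3) = 4, so (y − 4)^3 = 32000/4 = 8000.
Taking the cube root (with y > 4): y − 4 = 20, so y = 24.
Check: U(7, 24) = 32000.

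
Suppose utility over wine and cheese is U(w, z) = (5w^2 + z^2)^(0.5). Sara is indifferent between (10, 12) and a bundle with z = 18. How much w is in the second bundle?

w = 8

U depends on (w, z) only through S = 5w^2 + z^2, so equal utility means equal S. At (10, 12): S = 644.
With z = 18: 18^2 = 324, so 5w^2 = 644 − 324 = 320, i.e. w^2 = 64.
Hence w = √64 = 8.
Check: U(8, 18) = 25.3772.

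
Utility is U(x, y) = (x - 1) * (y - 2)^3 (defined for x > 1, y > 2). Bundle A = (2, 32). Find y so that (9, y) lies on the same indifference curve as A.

U(2, 32) = 27000.
Set U(9, y) = 27000 and solve.
With x = 9: (9 − 1) = 8, so (y − 2)^3 = 27000/8 = 3375.
Taking the cube root (with y > 2): y − 2 = 15, so y = 17.
Check: U(9, 17) = 27000.

y = 17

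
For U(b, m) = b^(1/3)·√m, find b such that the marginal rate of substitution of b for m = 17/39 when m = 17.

b = 26

MU_b = 1/3·b^(-2/3)·√m and MU_m = 0.5·b^(1/3)·m^(-0.5).
MRS = MU_b/MU_m = (2/3)·m/b.
Substitute m = 17: MRS = (34/3)/b. Setting (34/3)/b = 17/39 gives b = (34/3)/(17/39) = 26.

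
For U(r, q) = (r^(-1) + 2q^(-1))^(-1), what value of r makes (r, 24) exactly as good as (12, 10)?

r = 5

U depends on (r, q) only through S = r^(-1) + 2q^(-1), so equal utility means equal S. At (12, 10): S = 17/60.
With q = 24: 2·24^(-1) = 1/12, so r^(-1) = 17/60 − 1/12 = 0.2.
Hence r = 1/0.2 = 5.
Check: U(5, 24) = 3.5294.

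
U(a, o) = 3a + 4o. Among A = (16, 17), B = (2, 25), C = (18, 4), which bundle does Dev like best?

Bundle A

Evaluate utility at each bundle:
U(A) = 116.
U(B) = 106.
U(C) = 70.
Highest utility is A, so A ≻ B ≻ C.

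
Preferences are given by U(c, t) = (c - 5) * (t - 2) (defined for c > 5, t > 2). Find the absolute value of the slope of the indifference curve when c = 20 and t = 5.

MU_c = (t−2), MU_t = (c−5).
MRS = (t−2)/(c−5).
At (20, 5): MRS = 0.2.
So at (20, 5) the consumer would give up 0.2 units of t for one more unit of c.

MRS = 0.2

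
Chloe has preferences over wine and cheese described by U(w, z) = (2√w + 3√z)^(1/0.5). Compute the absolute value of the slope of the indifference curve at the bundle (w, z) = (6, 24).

For CES with ρ = 0.5, MRS = (2/3)·√(z/w).
At (6, 24): MRS = 4/3.
That is, one extra unit of w is worth 4/3 units of z at the margin.

MRS = 4/3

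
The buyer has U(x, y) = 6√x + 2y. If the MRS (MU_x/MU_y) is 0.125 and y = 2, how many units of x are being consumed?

x = 144

MU_x = 6/(2√x), MU_y = 2.
MRS = 6/(2√x) ÷ 2.
MRS depends only on x: 1.5/√x = 0.125 ⇒ √x = 1.5/0.125 = 12 ⇒ x = 144.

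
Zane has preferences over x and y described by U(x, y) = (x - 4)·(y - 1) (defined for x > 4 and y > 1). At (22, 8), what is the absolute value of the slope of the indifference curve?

MU_x = (y−1), MU_y = (x−4).
MRS = (y−1)/(x−4).
At (22, 8): MRS = 7/18.
The indifference curve has slope −7/18 at this bundle.

MRS = 7/18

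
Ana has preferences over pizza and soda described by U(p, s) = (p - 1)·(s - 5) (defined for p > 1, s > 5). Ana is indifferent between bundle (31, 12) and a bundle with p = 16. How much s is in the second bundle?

s = 19

U(31, 12) = 210.
Set U(16, s) = 210 and solve.
With p = 16: (16 − 1) = 15, so (s − 5) = 210/15 = 14.
So s = 5 + 14 = 19.
Check: U(16, 19) = 210.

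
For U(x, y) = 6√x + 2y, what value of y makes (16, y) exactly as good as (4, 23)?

U(4, 23) = 58.
Set U(16, y) = 58 and solve.
With x = 16: √16 = 4, so 2y = 58 − 6·4 = 34 and y = 17.
Check: U(16, 17) = 58.

y = 17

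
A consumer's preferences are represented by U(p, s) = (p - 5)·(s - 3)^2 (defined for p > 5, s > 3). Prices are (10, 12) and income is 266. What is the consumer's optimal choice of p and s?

p* = 11, s* = 13

MU_p = (s−3)^2, MU_s = 2·(p−5)·(s−3).
MRS = (1/2)·(s−3)/(p−5).
Tangency: set MRS = p_p/p_s = 10/12 = 5/6.
So (1/2)·(s − 3)/(p − 5) = 5/6, i.e. (s − 3) = (5/3)·(p − 5).
Rewrite the budget in excess-of-subsistence terms: 10·(p − 5) + 12·(s − 3) = 266 − 10·5 − 12·3 = 180.
Substituting, 30·(p − 5) = 180, so p − 5 = 6 and p* = 11.
Then s − 3 = (5/3)·6 = 10, so s* = 13.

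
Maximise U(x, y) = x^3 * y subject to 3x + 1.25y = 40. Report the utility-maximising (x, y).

x* = 10, y* = 8

MU_x = 3·x^2·y and MU_y = x^3.
MRS = MU_x/MU_y = (3/1)·y/x.
Tangency: set MRS = p_x/p_y = 3/1.25 = 2.4.
So (3/1)·y/x = 2.4, i.e. y = 0.8·x.
Substitute into the budget 3·x + 1.25·y = 40: 4·x = 40, so x* = 10.
Then y* = 0.8·10 = 8.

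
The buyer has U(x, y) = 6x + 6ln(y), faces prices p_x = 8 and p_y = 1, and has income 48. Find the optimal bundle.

x* = 5, y* = 8

MU_x = 6, MU_y = 6/y.
MRS = 6 ÷ (6/y).
Tangency: set MRS = p_x/p_y = 8/1 = 8.
MRS depends only on y: y = 8 ⇒ y* = 8.
From the budget, 8·x = 48 − 1·8 = 40, so x* = 5.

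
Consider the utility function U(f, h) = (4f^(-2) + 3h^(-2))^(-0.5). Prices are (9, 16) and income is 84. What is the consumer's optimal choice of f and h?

f* = 4, h* = 3

For CES with ρ = -2, MRS = (4/3)·(h/f)^3.
Tangency: set MRS = p_f/p_h = 9/16.
So (h/f)^3 = 27/64; taking the cube root, h/f = 0.75, i.e. h = 0.75·f.
Substitute into the budget 9·f + 16·h = 84: 21·f = 84, so f* = 4 and h* = 0.75·4 = 3.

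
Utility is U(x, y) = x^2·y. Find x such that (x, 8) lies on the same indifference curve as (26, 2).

U(26, 2) = 1352.
Set U(x, 8) = 1352 and solve.
With y = 8: x^2 = 1352/8 = 169; taking the square root, x = 13.
Check: U(13, 8) = 1352.

x = 13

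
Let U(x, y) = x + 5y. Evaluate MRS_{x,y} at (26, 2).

MU_x = 1, MU_y = 5, so MRS = 1/5 = 0.2 at every bundle.
At (26, 2): MRS = 0.2.
That is, one extra unit of x is worth 0.2 units of y at the margin.

MRS = 0.2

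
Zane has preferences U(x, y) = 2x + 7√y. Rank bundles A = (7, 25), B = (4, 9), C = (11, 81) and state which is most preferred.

Evaluate utility at each bundle:
U(A) = 49.000.
U(B) = 29.000.
U(C) = 85.000.
Highest utility is C, so C ≻ A ≻ B.

Bundle C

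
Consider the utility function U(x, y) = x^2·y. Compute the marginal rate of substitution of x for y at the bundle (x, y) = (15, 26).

MU_x = 2·x·y and MU_y = x^2.
MRS = MU_x/MU_y = (2/1)·y/x.
At (15, 26): MRS = 52/15.
The indifference curve has slope −52/15 at this bundle.

MRS = 52/15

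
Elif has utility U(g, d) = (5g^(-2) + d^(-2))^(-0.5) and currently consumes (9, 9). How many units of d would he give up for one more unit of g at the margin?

MRS = 5

For CES with ρ = -2, MRS = (5/1)·(d/g)^3.
At (9, 9): MRS = 5.
So at (9, 9) the consumer would give up 5 units of d for one more unit of g.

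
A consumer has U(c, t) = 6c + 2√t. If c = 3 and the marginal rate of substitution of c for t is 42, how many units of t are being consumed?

MU_c = 6, MU_t = 2/(2√t).
MRS = 6 ÷ (2/(2√t)).
MRS depends only on t: 6·√t = 42 ⇒ √t = 42/6 = 7 ⇒ t = 49.

t = 49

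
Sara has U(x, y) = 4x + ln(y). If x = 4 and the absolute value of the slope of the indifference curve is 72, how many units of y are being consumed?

y = 18

MU_x = 4, MU_y = 1/y.
MRS = 4 ÷ (1/y).
MRS depends only on y: 4·y = 72 ⇒ y = 72/4 = 18.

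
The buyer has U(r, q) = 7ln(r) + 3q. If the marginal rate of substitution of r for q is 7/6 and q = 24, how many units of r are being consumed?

r = 2

MU_r = 7/r, MU_q = 3.
MRS = 7/r ÷ 3.
MRS depends only on r: (7/3)/r = 7/6 ⇒ r = (7/3)/(7/6) = 2.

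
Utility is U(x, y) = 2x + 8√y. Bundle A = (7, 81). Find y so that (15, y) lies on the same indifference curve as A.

U(7, 81) = 86.
Set U(15, y) = 86 and solve.
With x = 15: 8√y = 86 − 2·15 = 56, so √y = 7 and y = 49.
Check: U(15, 49) = 86.

y = 49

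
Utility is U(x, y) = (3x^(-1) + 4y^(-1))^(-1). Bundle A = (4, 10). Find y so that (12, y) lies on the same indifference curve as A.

y = 40/9

U depends on (x, y) only through S = 3x^(-1) + 4y^(-1), so equal utility means equal S. At (4, 10): S = 1.15.
With x = 12: 3·12^(-1) = 0.25, so 4y^(-1) = 1.15 − 0.25 = 0.9, i.e. y^(-1) = 9/40.
Hence y = 1/(9/40) = 40/9.
Check: U(12, 40/9) = 0.8696.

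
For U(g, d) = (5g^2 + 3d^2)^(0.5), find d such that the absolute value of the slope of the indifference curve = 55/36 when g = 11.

d = 12

For CES with ρ = 2, MRS = (5/3)·(d/g)^(-1).
Setting (5/3)·(d/11)^(-1) = 55/36 gives (d/11)^(-1) = 11/12, so d/11 = 12/11 and d = 12.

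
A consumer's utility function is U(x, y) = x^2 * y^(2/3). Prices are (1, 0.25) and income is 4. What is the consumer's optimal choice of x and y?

x* = 3, y* = 4

MU_x = 2·x·y^(2/3) and MU_y = 2/3·x^2·y^(-1/3).
MRS = MU_x/MU_y = (3)·y/x.
Tangency: set MRS = p_x/p_y = 1/0.25 = 4.
So (3)·y/x = 4, i.e. y = (4/3)·x.
Substitute into the budget 1·x + 0.25·y = 4: (4/3)·x = 4, so x* = 3.
Then y* = (4/3)·3 = 4.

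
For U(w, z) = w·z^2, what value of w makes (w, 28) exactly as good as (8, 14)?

w = 2

U(8, 14) = 1568.
Set U(w, 28) = 1568 and solve.
With z = 28: 28^2 = 784, so w = 1568/784 = 2.
Check: U(2, 28) = 1568.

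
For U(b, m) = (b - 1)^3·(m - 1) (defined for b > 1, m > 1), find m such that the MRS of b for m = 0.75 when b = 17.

m = 5

MU_b = 3·(b−1)^2·(m−1), MU_m = (b−1)^3.
MRS = (3/1)·(m−1)/(b−1).
Substitute b = 17: MRS = (m − 1)/(16/3). Setting this equal to 0.75 gives m − 1 = 0.75·(16/3) = 4, so m = 5.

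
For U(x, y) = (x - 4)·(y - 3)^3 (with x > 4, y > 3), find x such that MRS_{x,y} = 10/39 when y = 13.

MU_x = (y−3)^3, MU_y = 3·(x−4)·(y−3)^2.
MRS = (1/3)·(y−3)/(x−4).
Substitute y = 13: MRS = (10/3)/(x − 4). Setting this equal to 10/39 gives x − 4 = (10/3)/(10/39) = 13, so x = 17.

x = 17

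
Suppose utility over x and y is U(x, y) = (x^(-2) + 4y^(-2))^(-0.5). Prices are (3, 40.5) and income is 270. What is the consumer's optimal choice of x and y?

x* = 9, y* = 6

For CES with ρ = -2, MRS = (1/4)·(y/x)^3.
Tangency: set MRS = p_x/p_y = 3/40.5 = 2/27.
So (y/x)^3 = 8/27; taking the cube root, y/x = 2/3, i.e. y = (2/3)·x.
Substitute into the budget 3·x + 40.5·y = 270: 30·x = 270, so x* = 9 and y* = (2/3)·9 = 6.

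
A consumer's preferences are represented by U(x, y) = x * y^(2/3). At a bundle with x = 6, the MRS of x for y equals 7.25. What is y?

y = 29

MU_x = y^(2/3) and MU_y = 2/3·x·y^(-1/3).
MRS = MU_x/MU_y = (1.5)·y/x.
Substitute x = 6: MRS = y/4. Setting y/4 = 7.25 gives y = 7.25·4 = 29.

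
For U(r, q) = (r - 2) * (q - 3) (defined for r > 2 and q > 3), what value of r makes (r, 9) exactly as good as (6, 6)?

U(6, 6) = 12.
Set U(r, 9) = 12 and solve.
With q = 9: (9 − 3) = 6, so (r − 2) = 12/6 = 2.
So r = 2 + 2 = 4.
Check: U(4, 9) = 12.

r = 4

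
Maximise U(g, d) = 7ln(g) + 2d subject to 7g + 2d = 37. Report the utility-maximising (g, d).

g* = 1, d* = 15

MU_g = 7/g, MU_d = 2.
MRS = 7/g ÷ 2.
Tangency: set MRS = p_g/p_d = 7/2 = 3.5.
MRS depends only on g: 3.5/g = 3.5 ⇒ g* = 3.5/3.5 = 1.
From the budget, 2·d = 37 − 7·1 = 30, so d* = 15.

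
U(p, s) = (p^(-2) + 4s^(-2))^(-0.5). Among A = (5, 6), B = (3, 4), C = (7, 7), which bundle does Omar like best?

Evaluate utility at each bundle:
U(A) = 2.572.
U(B) = 1.664.
U(C) = 3.130.
Highest utility is C, so C ≻ A ≻ B.

Bundle C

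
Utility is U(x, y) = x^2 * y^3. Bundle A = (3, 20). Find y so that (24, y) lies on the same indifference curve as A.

y = 5

U(3, 20) = 72000.
Set U(24, y) = 72000 and solve.
With x = 24: 24^2 = 576, so y^3 = 72000/576 = 125; taking the cube root, y = 5.
Check: U(24, 5) = 72000.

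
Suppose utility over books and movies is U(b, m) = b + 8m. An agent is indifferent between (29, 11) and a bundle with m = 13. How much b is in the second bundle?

b = 13

U(29, 11) = 117.
Set U(b, 13) = 117 and solve.
b + 8·13 = 117 ⇒ b = 13 ⇒ b = 13.
Check: U(13, 13) = 117.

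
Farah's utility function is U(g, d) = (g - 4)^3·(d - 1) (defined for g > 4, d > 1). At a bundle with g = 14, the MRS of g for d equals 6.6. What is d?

MU_g = 3·(g−4)^2·(d−1), MU_d = (g−4)^3.
MRS = (3/1)·(d−1)/(g−4).
Substitute g = 14: MRS = (d − 1)/(10/3). Setting this equal to 6.6 gives d − 1 = 6.6·(10/3) = 22, so d = 23.

d = 23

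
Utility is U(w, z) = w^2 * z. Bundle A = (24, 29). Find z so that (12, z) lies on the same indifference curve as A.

U(24, 29) = 16704.
Set U(12, z) = 16704 and solve.
With w = 12: 12^2 = 144, so z = 16704/144 = 116.
Check: U(12, 116) = 16704.

z = 116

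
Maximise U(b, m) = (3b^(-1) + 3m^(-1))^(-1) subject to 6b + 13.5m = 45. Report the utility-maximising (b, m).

b* = 3, m* = 2

For CES with ρ = -1, MRS = (m/b)^2.
Tangency: set MRS = p_b/p_m = 6/13.5 = 4/9.
So (m/b)^2 = 4/9; taking the square root, m/b = 2/3, i.e. m = (2/3)·b.
Substitute into the budget 6·b + 13.5·m = 45: 15·b = 45, so b* = 3 and m* = (2/3)·3 = 2.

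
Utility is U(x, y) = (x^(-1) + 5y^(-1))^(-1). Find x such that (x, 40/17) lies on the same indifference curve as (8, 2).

U depends on (x, y) only through S = x^(-1) + 5y^(-1), so equal utility means equal S. At (8, 2): S = 2.625.
With y = 40/17: 5·(40/17)^(-1) = 2.125, so x^(-1) = 2.625 − 2.125 = 0.5.
Hence x = 1/0.5 = 2.
Check: U(2, 40/17) = 0.381.

x = 2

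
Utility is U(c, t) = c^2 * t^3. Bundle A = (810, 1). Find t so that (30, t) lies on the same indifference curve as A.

U(810, 1) = 656100.
Set U(30, t) = 656100 and solve.
With c = 30: 30^2 = 900, so t^3 = 656100/900 = 729; taking the cube root, t = 9.
Check: U(30, 9) = 656100.

t = 9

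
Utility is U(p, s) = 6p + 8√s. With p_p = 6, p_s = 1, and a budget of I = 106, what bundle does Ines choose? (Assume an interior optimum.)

MU_p = 6, MU_s = 8/(2√s).
MRS = 6 ÷ (8/(2√s)).
Tangency: set MRS = p_p/p_s = 6/1 = 6.
MRS depends only on s: 1.5·√s = 6 ⇒ √s = 6/1.5 = 4 ⇒ s* = 16.
From the budget, 6·p = 106 − 1·16 = 90, so p* = 15.

p* = 15, s* = 16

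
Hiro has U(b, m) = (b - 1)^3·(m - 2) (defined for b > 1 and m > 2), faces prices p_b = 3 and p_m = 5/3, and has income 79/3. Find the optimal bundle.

MU_b = 3·(b−1)^2·(m−2), MU_m = (b−1)^3.
MRS = (3/1)·(m−2)/(b−1).
Tangency: set MRS = p_b/p_m = 3/(5/3) = 1.8.
So (3/1)·(m − 2)/(b − 1) = 1.8, i.e. (m − 2) = 0.6·(b − 1).
Rewrite the budget in excess-of-subsistence terms: 3·(b − 1) + (5/3)·(m − 2) = 79/3 − 3·1 − (5/3)·2 = 20.
Substituting, 4·(b − 1) = 20, so b − 1 = 5 and b* = 6.
Then m − 2 = 0.6·5 = 3, so m* = 5.

b* = 6, m* = 5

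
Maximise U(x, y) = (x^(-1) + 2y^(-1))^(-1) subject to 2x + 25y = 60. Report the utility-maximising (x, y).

For CES with ρ = -1, MRS = (1/2)·(y/x)^2.
Tangency: set MRS = p_x/p_y = 2/25.
So (y/x)^2 = 4/25; taking the square root, y/x = 0.4, i.e. y = 0.4·x.
Substitute into the budget 2·x + 25·y = 60: 12·x = 60, so x* = 5 and y* = 0.4·5 = 2.

x* = 5, y* = 2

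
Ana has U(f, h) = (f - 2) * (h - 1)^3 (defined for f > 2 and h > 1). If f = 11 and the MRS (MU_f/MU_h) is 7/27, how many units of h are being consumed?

MU_f = (h−1)^3, MU_h = 3·(f−2)·(h−1)^2.
MRS = (1/3)·(h−1)/(f−2).
Substitute f = 11: MRS = (h − 1)/27. Setting this equal to 7/27 gives h − 1 = (7/27)·27 = 7, so h = 8.

h = 8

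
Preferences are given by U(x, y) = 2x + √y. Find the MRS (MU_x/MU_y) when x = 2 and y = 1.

MRS = 4

MU_x = 2, MU_y = 1/(2√y).
MRS = 2 ÷ (1/(2√y)).
At (2, 1): MRS = 4.
That is, one extra unit of x is worth 4 units of y at the margin.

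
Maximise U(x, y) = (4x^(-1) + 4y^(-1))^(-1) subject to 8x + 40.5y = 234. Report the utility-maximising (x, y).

x* = 9, y* = 4

For CES with ρ = -1, MRS = (y/x)^2.
Tangency: set MRS = p_x/p_y = 8/40.5 = 16/81.
So (y/x)^2 = 16/81; taking the square root, y/x = 4/9, i.e. y = (4/9)·x.
Substitute into the budget 8·x + 40.5·y = 234: 26·x = 234, so x* = 9 and y* = (4/9)·9 = 4.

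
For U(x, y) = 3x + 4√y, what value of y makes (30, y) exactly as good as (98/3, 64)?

U(98/3, 64) = 130.
Set U(30, y) = 130 and solve.
With x = 30: 4√y = 130 − 3·30 = 40, so √y = 10 and y = 100.
Check: U(30, 100) = 130.

y = 100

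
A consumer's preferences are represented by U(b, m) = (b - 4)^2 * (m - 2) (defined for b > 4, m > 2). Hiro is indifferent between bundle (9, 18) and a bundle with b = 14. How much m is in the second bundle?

U(9, 18) = 400.
Set U(14, m) = 400 and solve.
With b = 14: (14 − 4)^2 = 100, so (m − 2) = 400/100 = 4.
So m = 2 + 4 = 6.
Check: U(14, 6) = 400.

m = 6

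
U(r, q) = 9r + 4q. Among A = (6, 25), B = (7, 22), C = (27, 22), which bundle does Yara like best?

Evaluate utility at each bundle:
U(A) = 154.
U(B) = 151.
U(C) = 331.
Highest utility is C, so C ≻ A ≻ B.

Bundle C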